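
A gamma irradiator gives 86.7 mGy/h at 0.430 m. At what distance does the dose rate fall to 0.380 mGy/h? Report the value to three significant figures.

6.50 m

Applying the 1/r² law, d₂ = d₁·√(I₁/I₂).
I₁/I₂ = 86.7/0.380 = 228.2, so d₂ = 0.430 × √228.2 = 6.496 m.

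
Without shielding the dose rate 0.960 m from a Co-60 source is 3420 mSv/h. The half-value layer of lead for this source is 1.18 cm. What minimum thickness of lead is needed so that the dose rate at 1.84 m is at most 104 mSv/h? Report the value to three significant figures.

At 1.84 m, distance alone gives 3420 × (0.960/1.84)² = 3420 × 0.2722 = 930.9 mSv/h.
Further attenuation needed: 930.9/104 = 8.951.
n = log₂(8.951) = 3.162 half-value layers.
Thickness = 3.162 × 1.18 cm = 3.731 cm.

3.73 cm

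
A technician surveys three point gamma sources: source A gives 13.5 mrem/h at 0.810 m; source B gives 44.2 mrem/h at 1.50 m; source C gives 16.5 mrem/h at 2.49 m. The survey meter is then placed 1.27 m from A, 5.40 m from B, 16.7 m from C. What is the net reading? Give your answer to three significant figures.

By superposition, sum each source's inverse-square contribution:
A: 13.5 × (0.810/1.27)² = 5.492 mrem/h
B: 44.2 × (1.50/5.40)² = 3.410 mrem/h
C: 16.5 × (2.49/16.7)² = 0.3668 mrem/h
Total = 5.492 + 3.410 + 0.3668 = 9.269 mrem/h.

9.27 mrem/h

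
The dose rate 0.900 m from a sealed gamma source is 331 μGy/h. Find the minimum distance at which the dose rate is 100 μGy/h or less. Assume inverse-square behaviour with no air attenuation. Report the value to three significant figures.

1.64 m

Since intensity falls as 1/r², d₂ = d₁·√(I₁/I₂).
I₁/I₂ = 331/100 = 3.310, so d₂ = 0.900 × √3.310 = 1.637 m.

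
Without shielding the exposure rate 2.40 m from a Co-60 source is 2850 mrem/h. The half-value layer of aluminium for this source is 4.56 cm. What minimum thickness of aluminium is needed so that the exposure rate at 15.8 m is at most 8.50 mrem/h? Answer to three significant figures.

At 15.8 m, distance alone gives (2.40/15.8)² = 0.02307, so 2850 × 0.02307 = 65.75 mrem/h.
Further attenuation needed: 65.75/8.50 = 7.735.
n = log₂(7.735) = 2.951 half-value layers.
Thickness = 2.951 × 4.56 cm = 13.46 cm.

13.5 cm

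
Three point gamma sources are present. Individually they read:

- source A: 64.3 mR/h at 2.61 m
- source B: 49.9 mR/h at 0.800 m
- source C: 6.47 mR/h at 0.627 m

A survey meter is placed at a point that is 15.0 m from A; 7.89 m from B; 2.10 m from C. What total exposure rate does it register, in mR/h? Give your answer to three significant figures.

By superposition, sum each source's inverse-square contribution:
A: 64.3 × (2.61/15.0)² = 1.947 mR/h
B: 49.9 × (0.800/7.89)² = 0.5130 mR/h
C: 6.47 × (0.627/2.10)² = 0.5768 mR/h
Total = 1.947 + 0.5130 + 0.5768 = 3.037 mR/h.

3.04 mR/h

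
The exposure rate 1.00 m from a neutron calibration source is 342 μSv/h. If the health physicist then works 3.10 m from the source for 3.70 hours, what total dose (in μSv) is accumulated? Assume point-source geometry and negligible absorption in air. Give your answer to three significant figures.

132 μSv

Using I₁d₁² = I₂d₂², rate at 3.10 m:
342 × (1.00/3.10)² = 342 × 0.1041 = 35.60 μSv/h.
Dose = rate × time = 35.60 μSv/h × 3.700 h = 131.7 μSv.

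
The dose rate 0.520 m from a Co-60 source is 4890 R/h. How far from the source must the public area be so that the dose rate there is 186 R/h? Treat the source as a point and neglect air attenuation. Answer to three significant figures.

2.67 m

By the inverse-square law, d₂ = d₁·√(I₁/I₂).
I₁/I₂ = 4890/186 = 26.29, so d₂ = 0.520 × √26.29 = 2.666 m.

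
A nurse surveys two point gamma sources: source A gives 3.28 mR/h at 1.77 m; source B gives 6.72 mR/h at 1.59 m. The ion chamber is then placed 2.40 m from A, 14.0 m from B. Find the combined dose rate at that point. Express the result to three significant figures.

1.87 mR/h

By superposition, sum each source's inverse-square contribution:
A: 3.28 × (1.77/2.40)² = 1.784 mR/h
B: 6.72 × (1.59/14.0)² = 0.08668 mR/h
Total = 1.784 + 0.08668 = 1.871 mR/h.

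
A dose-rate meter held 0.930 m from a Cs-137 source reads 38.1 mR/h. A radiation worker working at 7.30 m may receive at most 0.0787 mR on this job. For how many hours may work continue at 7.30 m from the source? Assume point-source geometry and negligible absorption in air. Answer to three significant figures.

0.127 h

Since intensity falls as 1/r², rate at 7.30 m:
(0.930/7.30)² = 0.01623, so 38.1 × 0.01623 = 0.6184 mR/h.
Stay time = 0.0787 mR ÷ 0.6184 mR/h = 0.1273 h.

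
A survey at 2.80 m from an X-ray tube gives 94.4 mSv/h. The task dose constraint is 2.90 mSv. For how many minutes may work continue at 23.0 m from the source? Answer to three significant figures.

By the inverse-square law, rate at 23.0 m:
(2.80/23.0)² = 0.01482, so 94.4 × 0.01482 = 1.399 mSv/h.
Stay time = 2.90 mSv ÷ 1.399 mSv/h = 2.073 h = 124.4 min.

124 min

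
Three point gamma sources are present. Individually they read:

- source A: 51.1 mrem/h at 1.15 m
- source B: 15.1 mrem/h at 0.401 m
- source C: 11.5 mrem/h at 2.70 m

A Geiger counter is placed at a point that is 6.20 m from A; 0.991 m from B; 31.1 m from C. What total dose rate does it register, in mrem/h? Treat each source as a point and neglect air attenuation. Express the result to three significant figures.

4.32 mrem/h

By superposition, sum each source's inverse-square contribution:
A: 51.1 × (1.15/6.20)² = 1.758 mrem/h
B: 15.1 × (0.401/0.991)² = 2.472 mrem/h
C: 11.5 × (2.70/31.1)² = 0.08668 mrem/h
Total = 1.758 + 2.472 + 0.08668 = 4.317 mrem/h.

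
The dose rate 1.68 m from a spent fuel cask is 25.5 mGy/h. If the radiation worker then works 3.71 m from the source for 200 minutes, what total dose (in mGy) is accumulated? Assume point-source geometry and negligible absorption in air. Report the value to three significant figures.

Applying the 1/r² law, rate at 3.71 m:
25.5 × (1.68/3.71)² = 25.5 × 0.2051 = 5.230 mGy/h.
Dose = rate × time = 5.230 mGy/h × 3.333 h = 17.43 mGy.

17.4 mGy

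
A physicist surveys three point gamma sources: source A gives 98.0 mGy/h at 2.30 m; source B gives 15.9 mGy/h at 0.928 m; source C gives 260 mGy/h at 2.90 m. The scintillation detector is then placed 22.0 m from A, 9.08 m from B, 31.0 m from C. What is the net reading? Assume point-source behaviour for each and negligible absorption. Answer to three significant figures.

Each source contributes Iᵢ·(dᵢ/rᵢ)²; contributions add.
A: 98.0 × (2.30/22.0)² = 1.071 mGy/h
B: 15.9 × (0.928/9.08)² = 0.1661 mGy/h
C: 260 × (2.90/31.0)² = 2.275 mGy/h
Total = 1.071 + 0.1661 + 2.275 = 3.512 mGy/h.

3.51 mGy/h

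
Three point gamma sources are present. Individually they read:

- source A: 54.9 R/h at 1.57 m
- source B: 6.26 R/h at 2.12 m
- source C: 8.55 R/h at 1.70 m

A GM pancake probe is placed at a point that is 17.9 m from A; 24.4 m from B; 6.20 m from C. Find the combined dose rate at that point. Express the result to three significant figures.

1.11 R/h

By superposition, sum each source's inverse-square contribution:
A: 54.9 × (1.57/17.9)² = 0.4223 R/h
B: 6.26 × (2.12/24.4)² = 0.04726 R/h
C: 8.55 × (1.70/6.20)² = 0.6428 R/h
Total = 0.4223 + 0.04726 + 0.6428 = 1.112 R/h.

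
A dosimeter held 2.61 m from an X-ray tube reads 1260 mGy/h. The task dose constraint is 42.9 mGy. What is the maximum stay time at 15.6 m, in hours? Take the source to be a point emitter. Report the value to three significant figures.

1.22 h

Intensity scales as (d₁/d₂)², so rate at 15.6 m:
1260 × (2.61/15.6)² = 1260 × 0.02799 = 35.27 mGy/h.
Stay time = 42.9 mGy ÷ 35.27 mGy/h = 1.216 h.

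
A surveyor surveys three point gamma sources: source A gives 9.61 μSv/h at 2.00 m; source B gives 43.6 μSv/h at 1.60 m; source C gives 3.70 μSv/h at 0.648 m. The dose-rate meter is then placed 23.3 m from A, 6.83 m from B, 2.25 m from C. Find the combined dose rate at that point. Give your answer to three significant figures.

2.77 μSv/h

By superposition, sum each source's inverse-square contribution:
A: 9.61 × (2.00/23.3)² = 0.07081 μSv/h
B: 43.6 × (1.60/6.83)² = 2.393 μSv/h
C: 3.70 × (0.648/2.25)² = 0.3069 μSv/h
Total = 0.07081 + 2.393 + 0.3069 = 2.771 μSv/h.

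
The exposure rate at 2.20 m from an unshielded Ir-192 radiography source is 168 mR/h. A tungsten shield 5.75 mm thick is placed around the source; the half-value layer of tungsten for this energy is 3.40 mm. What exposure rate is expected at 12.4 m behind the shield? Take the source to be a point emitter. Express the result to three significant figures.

1.64 mR/h

Distance alone: (2.20/12.4)² = 0.03148, so 168 × 0.03148 = 5.289 mR/h.
Shield: 5.75/3.40 = 1.691 half-value layers → attenuation 2^(−1.691) = 0.3097.
Combined: 5.289 × 0.3097 = 1.638 mR/h.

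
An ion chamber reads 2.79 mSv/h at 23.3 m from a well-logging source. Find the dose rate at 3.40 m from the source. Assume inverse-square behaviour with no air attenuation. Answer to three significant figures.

131 mSv/h

By the inverse-square law, the rate at 3.40 m is
(23.3/3.40)² = 46.96, so 2.79 × 46.96 = 131.0 mSv/h.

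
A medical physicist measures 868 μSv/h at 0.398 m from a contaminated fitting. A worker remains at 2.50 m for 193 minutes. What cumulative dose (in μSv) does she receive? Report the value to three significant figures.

Since intensity falls as 1/r², rate at 2.50 m:
868 × (0.398/2.50)² = 868 × 0.02534 = 22.00 μSv/h.
Dose = rate × time = 22.00 μSv/h × 3.217 h = 70.77 μSv.

70.8 μSv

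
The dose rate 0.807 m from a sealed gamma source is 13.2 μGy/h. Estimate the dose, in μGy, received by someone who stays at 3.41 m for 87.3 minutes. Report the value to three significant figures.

By the inverse-square law, rate at 3.41 m:
13.2 × (0.807/3.41)² = 13.2 × 0.05601 = 0.7393 μGy/h.
Dose = rate × time = 0.7393 μGy/h × 1.455 h = 1.076 μGy.

1.08 μGy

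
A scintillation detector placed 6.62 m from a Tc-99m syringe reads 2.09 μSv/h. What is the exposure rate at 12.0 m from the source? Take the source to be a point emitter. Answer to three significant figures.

Since intensity falls as 1/r², scaling from 6.62 m to 12.0 m:
(6.62/12.0)² = 0.3043, so 2.09 × 0.3043 = 0.6360 μSv/h.

0.636 μSv/h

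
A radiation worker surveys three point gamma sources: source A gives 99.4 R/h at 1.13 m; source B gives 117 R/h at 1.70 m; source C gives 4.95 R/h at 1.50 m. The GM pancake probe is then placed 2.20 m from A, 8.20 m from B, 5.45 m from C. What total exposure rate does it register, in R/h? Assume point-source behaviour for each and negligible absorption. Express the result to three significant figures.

Each source contributes Iᵢ·(dᵢ/rᵢ)²; contributions add.
A: 99.4 × (1.13/2.20)² = 26.22 R/h
B: 117 × (1.70/8.20)² = 5.029 R/h
C: 4.95 × (1.50/5.45)² = 0.3750 R/h
Total = 26.22 + 5.029 + 0.3750 = 31.62 R/h.

31.6 R/h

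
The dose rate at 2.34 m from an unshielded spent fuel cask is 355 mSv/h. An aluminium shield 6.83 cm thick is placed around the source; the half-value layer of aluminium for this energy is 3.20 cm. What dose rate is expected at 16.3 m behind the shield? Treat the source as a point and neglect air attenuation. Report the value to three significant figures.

1.67 mSv/h

Distance alone: (2.34/16.3)² = 0.02061, so 355 × 0.02061 = 7.317 mSv/h.
Shield: 6.83/3.20 = 2.134 half-value layers → attenuation 2^(−2.134) = 0.2278.
Combined: 7.317 × 0.2278 = 1.667 mSv/h.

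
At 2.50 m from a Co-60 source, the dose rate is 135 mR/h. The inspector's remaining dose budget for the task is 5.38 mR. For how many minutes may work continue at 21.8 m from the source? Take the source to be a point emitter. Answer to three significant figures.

Intensity scales as (d₁/d₂)², so rate at 21.8 m:
(2.50/21.8)² = 0.01315, so 135 × 0.01315 = 1.775 mR/h.
Stay time = 5.38 mR ÷ 1.775 mR/h = 3.031 h = 181.9 min.

182 min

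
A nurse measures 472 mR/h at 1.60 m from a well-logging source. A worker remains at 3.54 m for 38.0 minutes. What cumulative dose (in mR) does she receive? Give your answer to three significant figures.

61.1 mR

Applying the 1/r² law, rate at 3.54 m:
(1.60/3.54)² = 0.2043, so 472 × 0.2043 = 96.43 mR/h.
Dose = rate × time = 96.43 mR/h × 0.6333 h = 61.07 mR.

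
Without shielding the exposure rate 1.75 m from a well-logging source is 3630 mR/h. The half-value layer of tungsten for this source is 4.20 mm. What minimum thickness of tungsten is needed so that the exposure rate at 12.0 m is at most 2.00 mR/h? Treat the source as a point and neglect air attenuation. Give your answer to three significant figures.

22.1 mm

At 12.0 m, distance alone gives (1.75/12.0)² = 0.02127, so 3630 × 0.02127 = 77.21 mR/h.
Further attenuation needed: 77.21/2.00 = 38.60.
n = log₂(38.60) = 5.271 half-value layers.
Thickness = 5.271 × 4.20 mm = 22.14 mm.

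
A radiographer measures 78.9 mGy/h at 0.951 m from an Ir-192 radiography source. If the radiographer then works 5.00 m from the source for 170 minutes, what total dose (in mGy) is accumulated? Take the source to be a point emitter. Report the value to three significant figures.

8.09 mGy

By the inverse-square law, rate at 5.00 m:
(0.951/5.00)² = 0.03618, so 78.9 × 0.03618 = 2.855 mGy/h.
Dose = rate × time = 2.855 mGy/h × 2.833 h = 8.088 mGy.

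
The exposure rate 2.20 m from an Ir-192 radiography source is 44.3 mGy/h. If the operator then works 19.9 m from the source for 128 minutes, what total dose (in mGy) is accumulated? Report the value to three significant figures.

Applying the 1/r² law, rate at 19.9 m:
(2.20/19.9)² = 0.01222, so 44.3 × 0.01222 = 0.5413 mGy/h.
Dose = rate × time = 0.5413 mGy/h × 2.133 h = 1.155 mGy.

1.16 mGy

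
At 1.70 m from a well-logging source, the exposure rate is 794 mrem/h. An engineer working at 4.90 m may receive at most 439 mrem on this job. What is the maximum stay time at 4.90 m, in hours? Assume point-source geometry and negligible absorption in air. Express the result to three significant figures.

Since intensity falls as 1/r², rate at 4.90 m:
794 × (1.70/4.90)² = 794 × 0.1204 = 95.60 mrem/h.
Stay time = 439 mrem ÷ 95.60 mrem/h = 4.592 h.

4.59 h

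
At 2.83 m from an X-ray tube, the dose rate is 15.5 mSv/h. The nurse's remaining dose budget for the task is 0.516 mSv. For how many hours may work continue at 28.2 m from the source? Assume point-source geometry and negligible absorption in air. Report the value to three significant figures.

3.31 h

Since intensity falls as 1/r², rate at 28.2 m:
15.5 × (2.83/28.2)² = 15.5 × 0.01007 = 0.1561 mSv/h.
Stay time = 0.516 mSv ÷ 0.1561 mSv/h = 3.306 h.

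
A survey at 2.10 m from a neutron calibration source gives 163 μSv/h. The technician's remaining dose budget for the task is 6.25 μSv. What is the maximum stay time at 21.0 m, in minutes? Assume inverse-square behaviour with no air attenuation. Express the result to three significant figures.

Using I₁d₁² = I₂d₂², rate at 21.0 m:
(2.10/21.0)² = 0.01000, so 163 × 0.01000 = 1.630 μSv/h.
Stay time = 6.25 μSv ÷ 1.630 μSv/h = 3.834 h = 230.0 min.

230 min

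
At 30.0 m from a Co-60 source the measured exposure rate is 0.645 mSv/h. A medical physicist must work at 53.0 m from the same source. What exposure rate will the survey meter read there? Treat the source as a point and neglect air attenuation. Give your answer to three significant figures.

Since intensity falls as 1/r², scaling from 30.0 m to 53.0 m:
0.645 × (30.0/53.0)² = 0.645 × 0.3204 = 0.2067 mSv/h.

0.207 mSv/h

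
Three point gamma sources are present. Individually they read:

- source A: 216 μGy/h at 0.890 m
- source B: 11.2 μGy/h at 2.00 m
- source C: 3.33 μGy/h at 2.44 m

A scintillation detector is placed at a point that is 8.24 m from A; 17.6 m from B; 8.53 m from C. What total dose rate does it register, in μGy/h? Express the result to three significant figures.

Each source contributes Iᵢ·(dᵢ/rᵢ)²; contributions add.
A: 216 × (0.890/8.24)² = 2.520 μGy/h
B: 11.2 × (2.00/17.6)² = 0.1446 μGy/h
C: 3.33 × (2.44/8.53)² = 0.2725 μGy/h
Total = 2.520 + 0.1446 + 0.2725 = 2.937 μGy/h.

2.94 μGy/h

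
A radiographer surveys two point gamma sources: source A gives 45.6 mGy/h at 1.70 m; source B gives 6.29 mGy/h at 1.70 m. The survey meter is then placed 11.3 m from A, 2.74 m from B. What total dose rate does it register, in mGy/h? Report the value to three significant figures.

Each source contributes Iᵢ·(dᵢ/rᵢ)²; contributions add.
A: 45.6 × (1.70/11.3)² = 1.032 mGy/h
B: 6.29 × (1.70/2.74)² = 2.421 mGy/h
Total = 1.032 + 2.421 = 3.453 mGy/h.

3.45 mGy/h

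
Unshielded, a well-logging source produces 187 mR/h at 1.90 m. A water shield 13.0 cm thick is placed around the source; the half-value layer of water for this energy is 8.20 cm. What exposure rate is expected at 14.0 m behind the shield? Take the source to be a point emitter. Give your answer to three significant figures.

1.15 mR/h

Distance alone: (1.90/14.0)² = 0.01842, so 187 × 0.01842 = 3.445 mR/h.
Shield: 13.0/8.20 = 1.585 half-value layers → attenuation 2^(−1.585) = 0.3333.
Combined: 3.445 × 0.3333 = 1.148 mR/h.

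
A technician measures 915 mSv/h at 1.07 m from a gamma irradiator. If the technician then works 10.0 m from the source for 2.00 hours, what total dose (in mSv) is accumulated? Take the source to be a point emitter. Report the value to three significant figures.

21.0 mSv

Since intensity falls as 1/r², rate at 10.0 m:
(1.07/10.0)² = 0.01145, so 915 × 0.01145 = 10.48 mSv/h.
Dose = rate × time = 10.48 mSv/h × 2.000 h = 20.96 mSv.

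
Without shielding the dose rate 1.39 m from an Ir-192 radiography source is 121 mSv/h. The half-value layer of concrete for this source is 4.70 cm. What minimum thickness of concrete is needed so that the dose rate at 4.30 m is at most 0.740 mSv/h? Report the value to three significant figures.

At 4.30 m, distance alone gives 121 × (1.39/4.30)² = 121 × 0.1045 = 12.64 mSv/h.
Further attenuation needed: 12.64/0.740 = 17.08.
n = log₂(17.08) = 4.094 half-value layers.
Thickness = 4.094 × 4.70 cm = 19.24 cm.

19.2 cm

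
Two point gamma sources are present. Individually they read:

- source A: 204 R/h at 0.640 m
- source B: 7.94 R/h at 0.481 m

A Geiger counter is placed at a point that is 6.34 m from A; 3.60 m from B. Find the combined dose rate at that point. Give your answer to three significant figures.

2.22 R/h

By superposition, sum each source's inverse-square contribution:
A: 204 × (0.640/6.34)² = 2.079 R/h
B: 7.94 × (0.481/3.60)² = 0.1417 R/h
Total = 2.079 + 0.1417 = 2.221 R/h.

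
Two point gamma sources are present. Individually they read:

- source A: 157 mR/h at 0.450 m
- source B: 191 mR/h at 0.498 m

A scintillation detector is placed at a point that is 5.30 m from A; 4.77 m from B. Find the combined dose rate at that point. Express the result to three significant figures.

By superposition, sum each source's inverse-square contribution:
A: 157 × (0.450/5.30)² = 1.132 mR/h
B: 191 × (0.498/4.77)² = 2.082 mR/h
Total = 1.132 + 2.082 = 3.214 mR/h.

3.21 mR/h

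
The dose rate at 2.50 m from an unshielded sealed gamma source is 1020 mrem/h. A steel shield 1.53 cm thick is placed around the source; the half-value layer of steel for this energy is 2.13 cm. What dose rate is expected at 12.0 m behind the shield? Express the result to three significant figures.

26.9 mrem/h

Distance alone: 1020 × (2.50/12.0)² = 1020 × 0.04340 = 44.27 mrem/h.
Shield: 1.53/2.13 = 0.7183 half-value layers → attenuation 2^(−0.7183) = 0.6078.
Combined: 44.27 × 0.6078 = 26.91 mrem/h.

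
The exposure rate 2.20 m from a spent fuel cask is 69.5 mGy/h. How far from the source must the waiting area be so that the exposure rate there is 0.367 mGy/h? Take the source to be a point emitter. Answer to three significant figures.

30.3 m

Since intensity falls as 1/r², d₂ = d₁·√(I₁/I₂).
I₁/I₂ = 69.5/0.367 = 189.4, so d₂ = 2.20 × √189.4 = 30.28 m.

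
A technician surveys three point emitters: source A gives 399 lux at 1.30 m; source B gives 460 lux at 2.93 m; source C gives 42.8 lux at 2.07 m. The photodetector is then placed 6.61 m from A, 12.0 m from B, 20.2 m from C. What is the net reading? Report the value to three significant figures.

Each source contributes Iᵢ·(dᵢ/rᵢ)²; contributions add.
A: 399 × (1.30/6.61)² = 15.43 lux
B: 460 × (2.93/12.0)² = 27.42 lux
C: 42.8 × (2.07/20.2)² = 0.4495 lux
Total = 15.43 + 27.42 + 0.4495 = 43.30 lux.

43.3 lux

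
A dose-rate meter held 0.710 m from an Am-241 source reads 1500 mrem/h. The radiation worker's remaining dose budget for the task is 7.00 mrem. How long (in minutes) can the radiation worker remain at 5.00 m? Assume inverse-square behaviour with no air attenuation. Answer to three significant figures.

Applying the 1/r² law, rate at 5.00 m:
(0.710/5.00)² = 0.02016, so 1500 × 0.02016 = 30.24 mrem/h.
Stay time = 7.00 mrem ÷ 30.24 mrem/h = 0.2315 h = 13.89 min.

13.9 min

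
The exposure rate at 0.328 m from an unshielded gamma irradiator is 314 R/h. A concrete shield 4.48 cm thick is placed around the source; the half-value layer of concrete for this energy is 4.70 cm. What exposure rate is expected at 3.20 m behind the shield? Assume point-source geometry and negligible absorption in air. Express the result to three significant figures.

1.70 R/h

Distance alone: (0.328/3.20)² = 0.01051, so 314 × 0.01051 = 3.300 R/h.
Shield: 4.48/4.70 = 0.9532 half-value layers → attenuation 2^(−0.9532) = 0.5165.
Combined: 3.300 × 0.5165 = 1.704 R/h.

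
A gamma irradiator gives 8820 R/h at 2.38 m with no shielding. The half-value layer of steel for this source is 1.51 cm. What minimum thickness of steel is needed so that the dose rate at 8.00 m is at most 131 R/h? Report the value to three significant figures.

3.89 cm

At 8.00 m, distance alone gives (2.38/8.00)² = 0.08851, so 8820 × 0.08851 = 780.7 R/h.
Further attenuation needed: 780.7/131 = 5.960.
n = log₂(5.960) = 2.575 half-value layers.
Thickness = 2.575 × 1.51 cm = 3.888 cm.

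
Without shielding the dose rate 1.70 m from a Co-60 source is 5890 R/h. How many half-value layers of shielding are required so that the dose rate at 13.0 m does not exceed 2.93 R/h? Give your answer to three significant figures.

5.10 half-value layers

At 13.0 m, distance alone gives 5890 × (1.70/13.0)² = 5890 × 0.01710 = 100.7 R/h.
Further attenuation needed: 100.7/2.93 = 34.37.
n = log₂(34.37) = 5.103 half-value layers.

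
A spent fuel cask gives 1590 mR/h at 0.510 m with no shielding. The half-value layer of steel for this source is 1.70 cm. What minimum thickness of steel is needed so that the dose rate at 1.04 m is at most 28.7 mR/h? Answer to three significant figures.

6.35 cm

At 1.04 m, distance alone gives 1590 × (0.510/1.04)² = 1590 × 0.2405 = 382.4 mR/h.
Further attenuation needed: 382.4/28.7 = 13.32.
n = log₂(13.32) = 3.736 half-value layers.
Thickness = 3.736 × 1.70 cm = 6.351 cm.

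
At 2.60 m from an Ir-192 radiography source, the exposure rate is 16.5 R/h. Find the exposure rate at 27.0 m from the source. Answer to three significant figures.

0.153 R/h

Since intensity falls as 1/r², the rate at 27.0 m is
16.5 × (2.60/27.0)² = 16.5 × 0.009273 = 0.1530 R/h.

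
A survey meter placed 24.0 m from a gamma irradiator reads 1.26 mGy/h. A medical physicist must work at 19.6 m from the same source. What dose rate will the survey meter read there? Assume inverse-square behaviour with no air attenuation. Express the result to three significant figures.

1.89 mGy/h

Since intensity falls as 1/r², scaling from 24.0 m to 19.6 m:
(24.0/19.6)² = 1.499, so 1.26 × 1.499 = 1.889 mGy/h.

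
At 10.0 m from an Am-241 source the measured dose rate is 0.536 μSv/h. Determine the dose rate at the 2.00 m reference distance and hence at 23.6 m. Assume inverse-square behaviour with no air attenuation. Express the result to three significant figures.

Applying the 1/r² law,
At 2.00 m: 0.536 × (10.0/2.00)² = 0.536 × 25.00 = 13.40 μSv/h
At 23.6 m: (2.00/23.6)² = 0.007182, so 13.40 × 0.007182 = 0.09624 μSv/h.

13.4 μSv/h; 0.0962 μSv/h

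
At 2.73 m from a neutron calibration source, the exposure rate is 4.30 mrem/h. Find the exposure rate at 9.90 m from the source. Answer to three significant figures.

0.327 mrem/h

Intensity scales as (d₁/d₂)², so the rate at 9.90 m is
(2.73/9.90)² = 0.07604, so 4.30 × 0.07604 = 0.3270 mrem/h.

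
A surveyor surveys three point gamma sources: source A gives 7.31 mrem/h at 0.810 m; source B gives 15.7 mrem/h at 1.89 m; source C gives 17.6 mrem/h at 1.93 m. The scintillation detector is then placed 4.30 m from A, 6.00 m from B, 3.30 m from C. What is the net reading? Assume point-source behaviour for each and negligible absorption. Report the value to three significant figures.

By superposition, sum each source's inverse-square contribution:
A: 7.31 × (0.810/4.30)² = 0.2594 mrem/h
B: 15.7 × (1.89/6.00)² = 1.558 mrem/h
C: 17.6 × (1.93/3.30)² = 6.020 mrem/h
Total = 0.2594 + 1.558 + 6.020 = 7.837 mrem/h.

7.84 mrem/h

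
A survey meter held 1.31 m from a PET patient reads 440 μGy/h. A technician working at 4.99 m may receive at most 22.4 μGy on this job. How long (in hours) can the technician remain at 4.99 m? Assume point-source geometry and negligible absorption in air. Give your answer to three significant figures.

By the inverse-square law, rate at 4.99 m:
440 × (1.31/4.99)² = 440 × 0.06892 = 30.32 μGy/h.
Stay time = 22.4 μGy ÷ 30.32 μGy/h = 0.7388 h.

0.739 h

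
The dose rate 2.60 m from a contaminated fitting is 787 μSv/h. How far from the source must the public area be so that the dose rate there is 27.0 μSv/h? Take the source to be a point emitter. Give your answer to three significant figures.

Applying the 1/r² law, d₂ = d₁·√(I₁/I₂).
I₁/I₂ = 787/27.0 = 29.15, so d₂ = 2.60 × √29.15 = 14.04 m.

14.0 m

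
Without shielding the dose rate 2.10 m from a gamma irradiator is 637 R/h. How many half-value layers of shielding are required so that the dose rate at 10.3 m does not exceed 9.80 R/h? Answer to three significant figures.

1.43 half-value layers

At 10.3 m, distance alone gives 637 × (2.10/10.3)² = 637 × 0.04157 = 26.48 R/h.
Further attenuation needed: 26.48/9.80 = 2.702.
n = log₂(2.702) = 1.434 half-value layers.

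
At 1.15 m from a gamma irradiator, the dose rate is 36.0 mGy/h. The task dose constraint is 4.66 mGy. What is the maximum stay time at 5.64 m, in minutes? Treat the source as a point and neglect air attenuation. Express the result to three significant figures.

Since intensity falls as 1/r², rate at 5.64 m:
(1.15/5.64)² = 0.04158, so 36.0 × 0.04158 = 1.497 mGy/h.
Stay time = 4.66 mGy ÷ 1.497 mGy/h = 3.113 h = 186.8 min.

187 min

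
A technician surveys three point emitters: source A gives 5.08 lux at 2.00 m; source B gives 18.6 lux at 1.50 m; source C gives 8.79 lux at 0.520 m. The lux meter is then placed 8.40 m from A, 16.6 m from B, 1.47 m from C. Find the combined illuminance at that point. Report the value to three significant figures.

1.54 lux

By superposition, sum each source's inverse-square contribution:
A: 5.08 × (2.00/8.40)² = 0.2880 lux
B: 18.6 × (1.50/16.6)² = 0.1519 lux
C: 8.79 × (0.520/1.47)² = 1.100 lux
Total = 0.2880 + 0.1519 + 1.100 = 1.540 lux.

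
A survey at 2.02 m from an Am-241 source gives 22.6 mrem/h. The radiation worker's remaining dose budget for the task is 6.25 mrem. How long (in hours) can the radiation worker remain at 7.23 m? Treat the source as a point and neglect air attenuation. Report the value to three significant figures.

3.54 h

Applying the 1/r² law, rate at 7.23 m:
(2.02/7.23)² = 0.07806, so 22.6 × 0.07806 = 1.764 mrem/h.
Stay time = 6.25 mrem ÷ 1.764 mrem/h = 3.543 h.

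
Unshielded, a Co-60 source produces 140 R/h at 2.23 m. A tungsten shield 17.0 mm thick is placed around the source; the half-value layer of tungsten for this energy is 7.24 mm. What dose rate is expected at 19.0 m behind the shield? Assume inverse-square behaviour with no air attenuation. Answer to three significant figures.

0.379 R/h

Distance alone: (2.23/19.0)² = 0.01378, so 140 × 0.01378 = 1.929 R/h.
Shield: 17.0/7.24 = 2.348 half-value layers → attenuation 2^(−2.348) = 0.1964.
Combined: 1.929 × 0.1964 = 0.3789 R/h.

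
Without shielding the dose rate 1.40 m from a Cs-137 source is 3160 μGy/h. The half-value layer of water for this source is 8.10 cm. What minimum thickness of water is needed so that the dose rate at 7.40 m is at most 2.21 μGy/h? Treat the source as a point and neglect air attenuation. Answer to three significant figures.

46.0 cm

At 7.40 m, distance alone gives 3160 × (1.40/7.40)² = 3160 × 0.03579 = 113.1 μGy/h.
Further attenuation needed: 113.1/2.21 = 51.18.
n = log₂(51.18) = 5.678 half-value layers.
Thickness = 5.678 × 8.10 cm = 45.99 cm.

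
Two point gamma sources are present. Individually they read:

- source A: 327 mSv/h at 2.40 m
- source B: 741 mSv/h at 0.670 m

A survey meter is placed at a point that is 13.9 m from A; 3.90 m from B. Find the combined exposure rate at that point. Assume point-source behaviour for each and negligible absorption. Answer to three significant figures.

31.6 mSv/h

By superposition, sum each source's inverse-square contribution:
A: 327 × (2.40/13.9)² = 9.749 mSv/h
B: 741 × (0.670/3.90)² = 21.87 mSv/h
Total = 9.749 + 21.87 = 31.62 mSv/h.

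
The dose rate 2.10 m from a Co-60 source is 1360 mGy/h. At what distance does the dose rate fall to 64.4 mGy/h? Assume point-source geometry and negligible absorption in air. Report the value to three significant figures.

By the inverse-square law, d₂ = d₁·√(I₁/I₂).
I₁/I₂ = 1360/64.4 = 21.12, so d₂ = 2.10 × √21.12 = 9.651 m.

9.65 m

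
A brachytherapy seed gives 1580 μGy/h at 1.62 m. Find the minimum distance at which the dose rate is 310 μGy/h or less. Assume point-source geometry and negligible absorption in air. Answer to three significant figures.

Intensity scales as (d₁/d₂)², so d₂ = d₁·√(I₁/I₂).
I₁/I₂ = 1580/310 = 5.097, so d₂ = 1.62 × √5.097 = 3.657 m.

3.66 m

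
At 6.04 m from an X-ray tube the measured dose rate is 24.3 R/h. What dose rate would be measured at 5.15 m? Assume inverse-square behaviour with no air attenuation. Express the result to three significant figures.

33.4 R/h

Using I₁d₁² = I₂d₂², scaling from 6.04 m to 5.15 m:
(6.04/5.15)² = 1.375, so 24.3 × 1.375 = 33.41 R/h.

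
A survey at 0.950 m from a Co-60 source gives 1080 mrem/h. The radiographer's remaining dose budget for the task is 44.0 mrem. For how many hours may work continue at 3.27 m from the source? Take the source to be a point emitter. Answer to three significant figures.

By the inverse-square law, rate at 3.27 m:
(0.950/3.27)² = 0.08440, so 1080 × 0.08440 = 91.15 mrem/h.
Stay time = 44.0 mrem ÷ 91.15 mrem/h = 0.4827 h.

0.483 h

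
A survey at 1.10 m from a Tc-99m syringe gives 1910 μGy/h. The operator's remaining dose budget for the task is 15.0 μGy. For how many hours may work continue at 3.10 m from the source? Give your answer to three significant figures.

Applying the 1/r² law, rate at 3.10 m:
1910 × (1.10/3.10)² = 1910 × 0.1259 = 240.5 μGy/h.
Stay time = 15.0 μGy ÷ 240.5 μGy/h = 0.06237 h.

0.0624 h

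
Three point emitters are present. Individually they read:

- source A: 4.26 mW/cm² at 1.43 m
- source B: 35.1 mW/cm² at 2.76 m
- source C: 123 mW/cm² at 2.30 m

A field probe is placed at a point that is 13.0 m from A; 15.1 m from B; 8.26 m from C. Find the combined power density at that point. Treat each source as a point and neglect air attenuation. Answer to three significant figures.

By superposition, sum each source's inverse-square contribution:
A: 4.26 × (1.43/13.0)² = 0.05155 mW/cm²
B: 35.1 × (2.76/15.1)² = 1.173 mW/cm²
C: 123 × (2.30/8.26)² = 9.537 mW/cm²
Total = 0.05155 + 1.173 + 9.537 = 10.76 mW/cm².

10.8 mW/cm²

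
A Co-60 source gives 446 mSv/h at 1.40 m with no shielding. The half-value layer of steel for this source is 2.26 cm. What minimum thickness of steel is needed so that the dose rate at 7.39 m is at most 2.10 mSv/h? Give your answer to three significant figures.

6.62 cm

At 7.39 m, distance alone gives 446 × (1.40/7.39)² = 446 × 0.03589 = 16.01 mSv/h.
Further attenuation needed: 16.01/2.10 = 7.624.
n = log₂(7.624) = 2.931 half-value layers.
Thickness = 2.931 × 2.26 cm = 6.624 cm.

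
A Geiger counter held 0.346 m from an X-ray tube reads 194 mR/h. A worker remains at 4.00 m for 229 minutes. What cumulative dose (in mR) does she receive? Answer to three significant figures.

Applying the 1/r² law, rate at 4.00 m:
194 × (0.346/4.00)² = 194 × 0.007482 = 1.452 mR/h.
Dose = rate × time = 1.452 mR/h × 3.817 h = 5.542 mR.

5.54 mR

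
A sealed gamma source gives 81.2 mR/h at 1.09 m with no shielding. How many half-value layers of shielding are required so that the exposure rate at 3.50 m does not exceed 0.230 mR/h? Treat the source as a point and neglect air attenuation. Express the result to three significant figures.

At 3.50 m, distance alone gives (1.09/3.50)² = 0.09699, so 81.2 × 0.09699 = 7.876 mR/h.
Further attenuation needed: 7.876/0.230 = 34.24.
n = log₂(34.24) = 5.098 half-value layers.

5.10 half-value layers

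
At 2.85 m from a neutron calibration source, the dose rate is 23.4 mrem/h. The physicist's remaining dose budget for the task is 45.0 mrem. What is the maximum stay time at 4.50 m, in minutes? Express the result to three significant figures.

Since intensity falls as 1/r², rate at 4.50 m:
(2.85/4.50)² = 0.4011, so 23.4 × 0.4011 = 9.386 mrem/h.
Stay time = 45.0 mrem ÷ 9.386 mrem/h = 4.794 h = 287.6 min.

288 min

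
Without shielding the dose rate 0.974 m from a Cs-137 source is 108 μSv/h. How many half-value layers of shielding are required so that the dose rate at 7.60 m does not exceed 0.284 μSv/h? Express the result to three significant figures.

At 7.60 m, distance alone gives 108 × (0.974/7.60)² = 108 × 0.01642 = 1.773 μSv/h.
Further attenuation needed: 1.773/0.284 = 6.243.
n = log₂(6.243) = 2.642 half-value layers.

2.64 half-value layers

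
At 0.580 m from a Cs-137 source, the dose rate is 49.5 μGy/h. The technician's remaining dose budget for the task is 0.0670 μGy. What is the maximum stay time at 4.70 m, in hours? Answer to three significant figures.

Using I₁d₁² = I₂d₂², rate at 4.70 m:
(0.580/4.70)² = 0.01523, so 49.5 × 0.01523 = 0.7539 μGy/h.
Stay time = 0.0670 μGy ÷ 0.7539 μGy/h = 0.08887 h.

0.0889 h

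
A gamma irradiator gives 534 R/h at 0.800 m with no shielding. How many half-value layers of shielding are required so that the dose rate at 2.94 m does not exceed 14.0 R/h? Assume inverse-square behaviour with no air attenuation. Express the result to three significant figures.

At 2.94 m, distance alone gives 534 × (0.800/2.94)² = 534 × 0.07404 = 39.54 R/h.
Further attenuation needed: 39.54/14.0 = 2.824.
n = log₂(2.824) = 1.498 half-value layers.

1.50 half-value layers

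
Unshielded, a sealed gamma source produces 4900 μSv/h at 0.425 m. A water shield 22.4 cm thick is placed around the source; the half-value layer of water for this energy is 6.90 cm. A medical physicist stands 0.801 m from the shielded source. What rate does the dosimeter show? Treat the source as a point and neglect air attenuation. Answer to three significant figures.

145 μSv/h

Distance alone: (0.425/0.801)² = 0.2815, so 4900 × 0.2815 = 1379 μSv/h.
Shield: 22.4/6.90 = 3.246 half-value layers → attenuation 2^(−3.246) = 0.1054.
Combined: 1379 × 0.1054 = 145.3 μSv/h.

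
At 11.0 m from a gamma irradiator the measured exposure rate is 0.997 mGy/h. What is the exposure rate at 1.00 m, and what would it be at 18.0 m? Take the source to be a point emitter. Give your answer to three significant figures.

Intensity scales as (d₁/d₂)², so
At 1.00 m: (11.0/1.00)² = 121.0, so 0.997 × 121.0 = 120.6 mGy/h
At 18.0 m: (1.00/18.0)² = 0.003086, so 120.6 × 0.003086 = 0.3722 mGy/h.

121 mGy/h; 0.372 mGy/h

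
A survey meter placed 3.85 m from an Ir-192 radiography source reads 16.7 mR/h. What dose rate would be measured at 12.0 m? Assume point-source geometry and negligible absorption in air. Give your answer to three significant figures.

Since intensity falls as 1/r², scaling from 3.85 m to 12.0 m:
16.7 × (3.85/12.0)² = 16.7 × 0.1029 = 1.718 mR/h.

1.72 mR/h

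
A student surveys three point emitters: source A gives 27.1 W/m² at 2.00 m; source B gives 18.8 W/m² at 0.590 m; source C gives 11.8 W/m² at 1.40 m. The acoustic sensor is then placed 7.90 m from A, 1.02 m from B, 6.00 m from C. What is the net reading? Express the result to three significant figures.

8.67 W/m²

By superposition, sum each source's inverse-square contribution:
A: 27.1 × (2.00/7.90)² = 1.737 W/m²
B: 18.8 × (0.590/1.02)² = 6.290 W/m²
C: 11.8 × (1.40/6.00)² = 0.6424 W/m²
Total = 1.737 + 6.290 + 0.6424 = 8.669 W/m².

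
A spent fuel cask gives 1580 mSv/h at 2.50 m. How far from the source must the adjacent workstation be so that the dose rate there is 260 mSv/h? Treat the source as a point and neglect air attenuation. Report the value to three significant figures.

Using I₁d₁² = I₂d₂², d₂ = d₁·√(I₁/I₂).
I₁/I₂ = 1580/260 = 6.077, so d₂ = 2.50 × √6.077 = 6.163 m.

6.16 m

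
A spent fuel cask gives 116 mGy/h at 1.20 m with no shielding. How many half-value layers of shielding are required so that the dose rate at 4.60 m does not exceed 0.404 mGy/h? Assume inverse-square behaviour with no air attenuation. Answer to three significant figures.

At 4.60 m, distance alone gives (1.20/4.60)² = 0.06805, so 116 × 0.06805 = 7.894 mGy/h.
Further attenuation needed: 7.894/0.404 = 19.54.
n = log₂(19.54) = 4.288 half-value layers.

4.29 half-value layers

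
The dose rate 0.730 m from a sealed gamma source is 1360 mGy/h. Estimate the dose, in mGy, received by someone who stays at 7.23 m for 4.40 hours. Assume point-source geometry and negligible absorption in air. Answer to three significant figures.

Intensity scales as (d₁/d₂)², so rate at 7.23 m:
1360 × (0.730/7.23)² = 1360 × 0.01019 = 13.86 mGy/h.
Dose = rate × time = 13.86 mGy/h × 4.400 h = 60.98 mGy.

61.0 mGy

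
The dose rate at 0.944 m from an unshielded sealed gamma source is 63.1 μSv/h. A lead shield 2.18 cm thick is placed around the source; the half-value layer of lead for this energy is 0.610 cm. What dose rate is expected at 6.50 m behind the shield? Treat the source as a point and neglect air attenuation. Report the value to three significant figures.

Distance alone: (0.944/6.50)² = 0.02109, so 63.1 × 0.02109 = 1.331 μSv/h.
Shield: 2.18/0.610 = 3.574 half-value layers → attenuation 2^(−3.574) = 0.08397.
Combined: 1.331 × 0.08397 = 0.1118 μSv/h.

0.112 μSv/h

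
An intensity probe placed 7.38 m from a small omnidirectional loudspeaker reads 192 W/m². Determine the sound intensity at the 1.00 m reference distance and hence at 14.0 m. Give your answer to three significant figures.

10500 W/m²; 53.4 W/m²

Intensity scales as (d₁/d₂)², so
At 1.00 m: 192 × (7.38/1.00)² = 192 × 54.46 = 10460 W/m²
At 14.0 m: (1.00/14.0)² = 0.005102, so 10460 × 0.005102 = 53.37 W/m².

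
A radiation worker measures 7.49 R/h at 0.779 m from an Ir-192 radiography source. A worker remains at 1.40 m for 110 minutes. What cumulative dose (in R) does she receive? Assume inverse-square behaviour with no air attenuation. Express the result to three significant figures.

Intensity scales as (d₁/d₂)², so rate at 1.40 m:
7.49 × (0.779/1.40)² = 7.49 × 0.3096 = 2.319 R/h.
Dose = rate × time = 2.319 R/h × 1.833 h = 4.251 R.

4.25 R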